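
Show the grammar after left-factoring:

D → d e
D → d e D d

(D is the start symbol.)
D → d e D'
D' → ε
D' → D d

Left-factoring transforms A → αβ₁ | αβ₂ into A → αA' and A' → β₁ | β₂
(α is the longest common prefix among the alternatives). Repeat until
no nonterminal has two alternatives with a common prefix.

Round 1: D has alternatives sharing prefix 'd e'. Introduce D': D → d e D'
  Add: D' → ε
  Add: D' → D d

No remaining common prefixes — done.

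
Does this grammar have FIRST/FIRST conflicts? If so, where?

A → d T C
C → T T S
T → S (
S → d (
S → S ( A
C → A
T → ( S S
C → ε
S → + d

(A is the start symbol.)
FIRST sets of the non-terminals at (or reachable through a nullable prefix from) the front of some alternative:
  FIRST(T) = { '(', '+', 'd' }
  FIRST(A) = { 'd' }
  FIRST(S) = { '+', 'd' }

Productions for C:
  C → T T S: FIRST = { '(', '+', 'd' }
  C → A: FIRST = { 'd' }
  C → ε: FIRST = { ε }
Productions for T:
  T → S (: FIRST = { '+', 'd' }
  T → ( S S: FIRST = { '(' }
Productions for S:
  S → d (: FIRST = { 'd' }
  S → S ( A: FIRST = { '+', 'd' }
  S → + d: FIRST = { '+' }
A has only one production, so no FIRST/FIRST conflict is possible there.

Conflict for C: C → T T S and C → A
  Overlap: { 'd' }
Conflict for S: S → d ( and S → S ( A
  Overlap: { 'd' }
Conflict for S: S → S ( A and S → + d
  Overlap: { '+' }

Answer: Yes. C → T T S / C → A on { 'd' }; S → d '(' / S → S '(' A on { 'd' }; S → S '(' A / S → '+' d on { '+' }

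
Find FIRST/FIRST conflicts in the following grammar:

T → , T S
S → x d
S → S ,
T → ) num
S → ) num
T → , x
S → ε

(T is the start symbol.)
A FIRST/FIRST conflict occurs when two productions N → α and N → β for the same non-terminal have FIRST(α) ∩ FIRST(β) ≠ ∅ (with ε ∈ FIRST of a nullable right-hand side, so two nullable alternatives also conflict).

FIRST sets of the non-terminals at (or reachable through a nullable prefix from) the front of some alternative:
  FIRST(S) = { ')', ',', 'x', ε }

Productions for T:
  T → , T S: FIRST = { ',' }
  T → ) num: FIRST = { ')' }
  T → , x: FIRST = { ',' }
Productions for S:
  S → x d: FIRST = { 'x' }
  S → S ,: FIRST = { ')', ',', 'x' }
  S → ) num: FIRST = { ')' }
  S → ε: FIRST = { ε }

Conflict for T: T → , T S and T → , x
  Overlap: { ',' }
Conflict for S: S → x d and S → S ,
  Overlap: { 'x' }
Conflict for S: S → S , and S → ) num
  Overlap: { ')' }

Answer: Yes. T → ',' T S / T → ',' x on { ',' }; S → x d / S → S ',' on { 'x' }; S → S ',' / S → ')' num on { ')' }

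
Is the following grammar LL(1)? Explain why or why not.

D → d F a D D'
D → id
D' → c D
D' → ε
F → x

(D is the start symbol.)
No. Predict set conflict for D': { 'c' }

A grammar is LL(1) if for each non-terminal N with multiple productions, the predict sets of those productions are pairwise disjoint, where PREDICT(N → α) = (FIRST(α) \ {ε}) ∪ (FOLLOW(N) if α ⇒* ε).

Relevant sets:
  FOLLOW(D') = { $, 'c' }

For D:
  PREDICT(D → d F a D D') = { 'd' }
  PREDICT(D → id) = { 'id' }
For D':
  PREDICT(D' → c D) = { 'c' }
  PREDICT(D' → ε) = { $, 'c' }
F has a single production, so nothing to check there.

Conflict found: Predict set conflict for D': { 'c' }
The grammar is NOT LL(1).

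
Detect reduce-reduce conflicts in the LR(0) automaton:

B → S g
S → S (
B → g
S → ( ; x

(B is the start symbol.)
No reduce-reduce conflicts

A reduce-reduce conflict occurs when an LR(0) state has two complete items [A → α .] and [B → β .] — both call for a reduction, and with no lookahead the parser cannot choose between them.

Augment with B' → B and build the canonical LR(0) collection (I0 = CLOSURE({[B' → . B]}), then GOTO on every symbol after a dot until no new states appear). It has 9 states:
  I0: { [B → . S g], [B → . g], [B' → . B], [S → . ( ; x], [S → . S (] }  — shift
  I1: { [S → ( . ; x] }  — shift
  I2: { [B' → B .] }  — accept
  I3: { [B → S . g], [S → S . (] }  — shift
  I4: { [B → g .] }  — reduce
  I5: { [S → S ( .] }  — reduce
  I6: { [B → S g .] }  — reduce
  I7: { [S → ( ; . x] }  — shift
  I8: { [S → ( ; x .] }  — reduce

No state contains more than one complete item.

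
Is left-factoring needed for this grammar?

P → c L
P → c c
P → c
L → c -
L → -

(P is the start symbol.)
Yes, P has productions with common prefix 'c'

Left-factoring is needed when two productions for the same non-terminal
share a common prefix on the right-hand side.

Productions for P:
  P → c L
  P → c c
  P → c
Productions for L:
  L → c -
  L → -

Found common prefix 'c' in productions for P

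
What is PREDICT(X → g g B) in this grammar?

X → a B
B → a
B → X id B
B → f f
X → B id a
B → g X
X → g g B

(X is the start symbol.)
PREDICT(X → g g B) = (FIRST(RHS) \ {ε}) ∪ (FOLLOW(X) if ε ∈ FIRST(RHS), i.e. RHS ⇒* ε)
FIRST(g g B) = { 'g' }
ε ∉ FIRST(g g B), so FOLLOW(X) is not added.
PREDICT(X → g g B) = { 'g' }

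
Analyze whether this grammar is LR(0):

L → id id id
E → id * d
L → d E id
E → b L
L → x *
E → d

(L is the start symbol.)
Augment with L' → L and build the canonical LR(0) collection (I0 = CLOSURE({[L' → . L]}), then GOTO on every symbol after a dot until no new states appear). It has 16 states:
  I0: { [L → . d E id], [L → . id id id], [L → . x *], [L' → . L] }  — shift
  I1: { [L' → L .] }  — accept
  I2: { [E → . b L], [E → . d], [E → . id * d], [L → d . E id] }  — shift
  I3: { [L → id . id id] }  — shift
  I4: { [L → x . *] }  — shift
  I5: { [L → x * .] }  — reduce
  I6: { [L → id id . id] }  — shift
  I7: { [L → id id id .] }  — reduce
  I8: { [L → d E . id] }  — shift
  I9: { [E → b . L], [L → . d E id], [L → . id id id], [L → . x *] }  — shift
  I10: { [E → d .] }  — reduce
  I11: { [E → id . * d] }  — shift
  I12: { [E → id * . d] }  — shift
  I13: { [E → id * d .] }  — reduce
  I14: { [E → b L .] }  — reduce
  I15: { [L → d E id .] }  — reduce

Every state is either a pure shift/goto state or contains exactly one complete item and nothing to shift — no conflicts. The grammar is LR(0).

Answer: Yes, the grammar is LR(0)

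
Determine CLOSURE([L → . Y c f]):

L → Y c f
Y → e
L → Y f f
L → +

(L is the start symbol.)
{ [L → . Y c f], [Y → . e] }

To compute CLOSURE, for each item [A → α.Bβ] where B is a non-terminal, add [B → .γ] for all productions B → γ; repeat for the newly added items until nothing changes.

Start with: [L → . Y c f]
  [L → . Y c f] has the dot before Y: add [Y → . e]
No further items can be added.

CLOSURE = { [L → . Y c f], [Y → . e] }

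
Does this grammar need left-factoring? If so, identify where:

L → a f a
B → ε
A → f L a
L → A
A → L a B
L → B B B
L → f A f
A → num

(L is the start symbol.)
No, left-factoring is not needed

Left-factoring is needed when two productions for the same non-terminal
share a common prefix on the right-hand side.

Productions for L:
  L → a f a
  L → A
  L → B B B
  L → f A f
Productions for A:
  A → f L a
  A → L a B
  A → num

No common prefixes found.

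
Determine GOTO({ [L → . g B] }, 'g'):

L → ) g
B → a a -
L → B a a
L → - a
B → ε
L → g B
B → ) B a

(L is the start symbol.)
GOTO(I, 'g') = CLOSURE({ [A → αX.β] : [A → α.Xβ] ∈ I, X = 'g' })

Items with dot before 'g', with the dot advanced:
  [L → . g B] → [L → g . B]
Closure of the advanced items:
  [L → g . B] has the dot before B: add [B → . a a -], [B → .], [B → . ) B a]

GOTO = { [B → . ) B a], [B → . a a -], [B → .], [L → g . B] }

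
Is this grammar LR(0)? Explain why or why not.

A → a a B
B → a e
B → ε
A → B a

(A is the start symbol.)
Augment with A' → A and build the canonical LR(0) collection (I0 = CLOSURE({[A' → . A]}), then GOTO on every symbol after a dot until no new states appear). It has 9 states:
  I0: { [A → . B a], [A → . a a B], [A' → . A], [B → . a e], [B → .] }  — shift, reduce
  I1: { [A' → A .] }  — accept
  I2: { [A → B . a] }  — shift
  I3: { [A → a . a B], [B → a . e] }  — shift
  I4: { [A → a a . B], [B → . a e], [B → .] }  — shift, reduce
  I5: { [B → a e .] }  — reduce
  I6: { [A → a a B .] }  — reduce
  I7: { [B → a . e] }  — shift
  I8: { [A → B a .] }  — reduce

Conflict in state I0:
  Shift-reduce conflict between [B → .] and [A → . a a B]
So the grammar is NOT LR(0).

Answer: No. Shift-reduce conflict between [B → .] and [A → . a a B]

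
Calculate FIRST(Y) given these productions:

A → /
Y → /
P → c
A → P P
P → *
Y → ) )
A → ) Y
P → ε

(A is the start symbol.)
To compute FIRST(Y), examine every production with Y on the left-hand side, reading each right-hand side left to right until a non-nullable symbol is reached.

From Y → /:
  - '/' is a terminal: add '/' and stop
From Y → ) ):
  - ')' is a terminal: add ')' and stop

Collecting: FIRST(Y) = { ')', '/' }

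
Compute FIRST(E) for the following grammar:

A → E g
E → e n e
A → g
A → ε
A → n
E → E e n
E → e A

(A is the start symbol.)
{ 'e' }

From E → e n e:
  - e is a terminal: add 'e' and stop
From E → E e n:
  - E is the symbol being defined: contributes nothing new
    E is not nullable, so stop
From E → e A:
  - e is a terminal: add 'e' and stop

Collecting: FIRST(E) = { 'e' }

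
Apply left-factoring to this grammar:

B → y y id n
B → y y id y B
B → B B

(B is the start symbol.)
B → y y id B'
B' → n
B' → y B
B → B B

Left-factoring transforms A → αβ₁ | αβ₂ into A → αA' and A' → β₁ | β₂
(α is the longest common prefix among the alternatives). Repeat until
no nonterminal has two alternatives with a common prefix.

Round 1: B has alternatives sharing prefix 'y y id'. Introduce B': B → y y id B'
  Add: B' → n
  Add: B' → y B

No remaining common prefixes — done.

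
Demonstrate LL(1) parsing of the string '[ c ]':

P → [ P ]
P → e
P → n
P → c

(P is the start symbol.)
LL(1) parsing maintains a stack (initially the start symbol over $) and the input. At each step: if the stack top is a terminal, match it against the current input token; if it is a non-terminal N, replace it with the RHS of M[N, lookahead] (the unique production whose predict set contains the lookahead).

Stack is shown with the top on the left.

Stack    Input    Action
------------------------
P $      [ c ] $  output P → [ P ]
[ P ] $  [ c ] $  match '['
P ] $    c ] $    output P → c
c ] $    c ] $    match 'c'
] $      ] $      match ']'
$        $        accept

The string is accepted.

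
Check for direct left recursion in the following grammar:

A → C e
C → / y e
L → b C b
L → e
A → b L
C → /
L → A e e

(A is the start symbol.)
A → C e: starts with C
C → / y e: starts with '/'
L → b C b: starts with b
L → e: starts with e
A → b L: starts with b
C → /: starts with '/'
L → A e e: starts with A

No direct left recursion found.

Answer: No direct left recursion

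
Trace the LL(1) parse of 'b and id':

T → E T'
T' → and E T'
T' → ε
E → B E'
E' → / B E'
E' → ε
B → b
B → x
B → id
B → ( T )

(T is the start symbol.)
LL(1) parsing maintains a stack (initially the start symbol over $) and the input. At each step: if the stack top is a terminal, match it against the current input token; if it is a non-terminal N, replace it with the RHS of M[N, lookahead] (the unique production whose predict set contains the lookahead).

Stack is shown with the top on the left.

Stack       Input       Action
------------------------------
T $         b and id $  output T → E T'
E T' $      b and id $  output E → B E'
B E' T' $   b and id $  output B → b
b E' T' $   b and id $  match 'b'
E' T' $     and id $    output E' → ε
T' $        and id $    output T' → and E T'
and E T' $  and id $    match 'and'
E T' $      id $        output E → B E'
B E' T' $   id $        output B → id
id E' T' $  id $        match 'id'
E' T' $     $           output E' → ε
T' $        $           output T' → ε
$           $           accept

The string is accepted.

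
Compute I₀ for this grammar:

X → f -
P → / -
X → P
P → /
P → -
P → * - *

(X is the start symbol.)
{ [P → . * - *], [P → . -], [P → . / -], [P → . /], [X → . P], [X → . f -], [X' → . X] }

First, augment the grammar with X' → X
I₀ = CLOSURE({ [X' → . X] }):
  [X' → . X] has the dot before X: add [X → . f -], [X → . P]
  [X → . P] has the dot before P: add [P → . / -], [P → . /], [P → . -], [P → . * - *]
No further items can be added.

I₀ = { [P → . * - *], [P → . -], [P → . / -], [P → . /], [X → . P], [X → . f -], [X' → . X] }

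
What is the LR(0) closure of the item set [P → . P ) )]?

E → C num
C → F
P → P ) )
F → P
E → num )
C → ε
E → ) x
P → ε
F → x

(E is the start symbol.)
{ [P → . P ) )], [P → .] }

To compute CLOSURE, for each item [A → α.Bβ] where B is a non-terminal, add [B → .γ] for all productions B → γ; repeat for the newly added items until nothing changes.

Start with: [P → . P ) )]
  [P → . P ) )] has the dot before P: add [P → .]
No further items can be added.

CLOSURE = { [P → . P ) )], [P → .] }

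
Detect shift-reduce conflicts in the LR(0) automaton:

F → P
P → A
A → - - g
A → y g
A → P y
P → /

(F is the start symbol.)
Yes — I5: [F → P .] vs [A → P . y]

Augment with F' → F and build the canonical LR(0) collection (I0 = CLOSURE({[F' → . F]}), then GOTO on every symbol after a dot until no new states appear). It has 11 states:
  I0: { [A → . - - g], [A → . P y], [A → . y g], [F → . P], [F' → . F], [P → . /], [P → . A] }  — shift
  I1: { [A → - . - g] }  — shift
  I2: { [P → / .] }  — reduce
  I3: { [P → A .] }  — reduce
  I4: { [F' → F .] }  — accept
  I5: { [A → P . y], [F → P .] }  — shift, reduce
  I6: { [A → y . g] }  — shift
  I7: { [A → y g .] }  — reduce
  I8: { [A → P y .] }  — reduce
  I9: { [A → - - . g] }  — shift
  I10: { [A → - - g .] }  — reduce

I5 contains reduce item [F → P .] and shift item [A → P . y] — shift-reduce conflict.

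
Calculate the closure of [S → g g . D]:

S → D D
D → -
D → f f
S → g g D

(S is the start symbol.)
{ [D → . -], [D → . f f], [S → g g . D] }

Start with: [S → g g . D]
  [S → g g . D] has the dot before D: add [D → . -], [D → . f f]
No further items can be added.

CLOSURE = { [D → . -], [D → . f f], [S → g g . D] }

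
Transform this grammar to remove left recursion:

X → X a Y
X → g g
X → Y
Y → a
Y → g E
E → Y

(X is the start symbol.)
X → g g X'
X → Y X'
X' → a Y X'
X' → ε
Y → a
Y → g E
E → Y

X is directly left-recursive. The standard transformation for
  A → A α₁ | ... | A α_m | β₁ | ... | β_n
is
  A  → β₁ A' | ... | β_n A'
  A' → α₁ A' | ... | α_m A' | ε

X → g g becomes X → g g X'
X → Y becomes X → Y X'
X → X a Y becomes X' → a Y X'
Add X' → ε

Productions for other non-terminals are unchanged:
  Y → a
  Y → g E
  E → Y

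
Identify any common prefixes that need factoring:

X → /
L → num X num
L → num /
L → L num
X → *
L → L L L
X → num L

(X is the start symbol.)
Left-factoring is needed when two productions for the same non-terminal
share a common prefix on the right-hand side.

Productions for X:
  X → /
  X → *
  X → num L
Productions for L:
  L → num X num
  L → num /
  L → L num
  L → L L L

Found common prefix 'num' in productions for L
Found common prefix 'L' in productions for L

Answer: Yes, L has productions with common prefix 'num'; L has productions with common prefix 'L'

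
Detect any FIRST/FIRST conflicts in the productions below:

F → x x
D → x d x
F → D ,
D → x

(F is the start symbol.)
Yes. F → x x / F → D ',' on { 'x' }; D → x d x / D → x on { 'x' }

A FIRST/FIRST conflict occurs when two productions N → α and N → β for the same non-terminal have FIRST(α) ∩ FIRST(β) ≠ ∅ (with ε ∈ FIRST of a nullable right-hand side, so two nullable alternatives also conflict).

FIRST sets of the non-terminals at (or reachable through a nullable prefix from) the front of some alternative:
  FIRST(D) = { 'x' }

Productions for F:
  F → x x: FIRST = { 'x' }
  F → D ,: FIRST = { 'x' }
Productions for D:
  D → x d x: FIRST = { 'x' }
  D → x: FIRST = { 'x' }

Conflict for F: F → x x and F → D ,
  Overlap: { 'x' }
Conflict for D: D → x d x and D → x
  Overlap: { 'x' }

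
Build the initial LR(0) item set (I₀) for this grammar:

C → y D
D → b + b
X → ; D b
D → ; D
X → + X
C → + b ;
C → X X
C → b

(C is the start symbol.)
{ [C → . + b ;], [C → . X X], [C → . b], [C → . y D], [C' → . C], [X → . + X], [X → . ; D b] }

First, augment the grammar with C' → C
I₀ = CLOSURE({ [C' → . C] }):
  [C' → . C] has the dot before C: add [C → . y D], [C → . + b ;], [C → . X X], [C → . b]
  [C → . X X] has the dot before X: add [X → . ; D b], [X → . + X]
No further items can be added.

I₀ = { [C → . + b ;], [C → . X X], [C → . b], [C → . y D], [C' → . C], [X → . + X], [X → . ; D b] }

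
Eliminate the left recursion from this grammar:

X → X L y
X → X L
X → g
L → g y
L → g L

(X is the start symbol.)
X → g X'
X' → L y X'
X' → L X'
X' → ε
L → g y
L → g L

X is directly left-recursive. The standard transformation for
  A → A α₁ | ... | A α_m | β₁ | ... | β_n
is
  A  → β₁ A' | ... | β_n A'
  A' → α₁ A' | ... | α_m A' | ε

X → g becomes X → g X'
X → X L y becomes X' → L y X'
X → X L becomes X' → L X'
Add X' → ε

Productions for other non-terminals are unchanged:
  L → g y
  L → g L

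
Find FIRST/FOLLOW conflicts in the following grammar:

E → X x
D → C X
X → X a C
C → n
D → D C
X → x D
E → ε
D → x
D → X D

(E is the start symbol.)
Nullable non-terminals: E.
FIRST sets used below: FIRST(X) = { 'x' }

E: nullable alternative(s) E → ε; FOLLOW(E) = { $ }
  E → X x: FIRST \ {ε} = { 'x' } — disjoint from FOLLOW(E)
  E → ε: FIRST \ {ε} = { } — this is the only nullable alternative, skip

C, D, X have no nullable alternative, so no FIRST/FOLLOW check is needed there.

No FIRST/FOLLOW conflicts found.

Answer: No FIRST/FOLLOW conflicts.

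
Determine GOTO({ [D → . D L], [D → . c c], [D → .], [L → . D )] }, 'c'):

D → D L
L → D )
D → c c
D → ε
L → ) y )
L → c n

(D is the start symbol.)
GOTO(I, 'c') = CLOSURE({ [A → αX.β] : [A → α.Xβ] ∈ I, X = 'c' })

Items with dot before 'c', with the dot advanced:
  [D → . c c] → [D → c . c]
Closure adds nothing (no advanced item has the dot before a non-terminal).

GOTO = { [D → c . c] }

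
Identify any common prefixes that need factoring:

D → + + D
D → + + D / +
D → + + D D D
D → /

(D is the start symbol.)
Left-factoring is needed when two productions for the same non-terminal
share a common prefix on the right-hand side.

Productions for D:
  D → + + D
  D → + + D / +
  D → + + D D D
  D → /

Found common prefix '+ + D' in productions for D

Answer: Yes, D has productions with common prefix '+ + D'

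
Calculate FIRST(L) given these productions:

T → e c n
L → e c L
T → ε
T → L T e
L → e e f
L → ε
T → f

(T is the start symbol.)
To compute FIRST(L), examine every production with L on the left-hand side, reading each right-hand side left to right until a non-nullable symbol is reached.

From L → e c L:
  - e is a terminal: add 'e' and stop
From L → e e f:
  - e is a terminal: add 'e' and stop
From L → ε:
  - ε-production, so ε ∈ FIRST(L)

Collecting: FIRST(L) = { 'e', ε }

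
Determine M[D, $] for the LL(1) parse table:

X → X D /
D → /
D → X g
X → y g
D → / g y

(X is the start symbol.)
Empty (error entry)

To find M[D, $], we find productions for D where $ is in the predict set (PREDICT(N → α) = (FIRST(α) \ {ε}) ∪ (FOLLOW(N) if α ⇒* ε)).

Relevant sets:
  FIRST(X) = { 'y' }

D → /: PREDICT = { '/' }
D → X g: PREDICT = { 'y' }
D → / g y: PREDICT = { '/' }

M[D, $] is empty (no production applies)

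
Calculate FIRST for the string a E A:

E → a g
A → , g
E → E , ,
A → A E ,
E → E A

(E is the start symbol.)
To compute FIRST(a E A), process the symbols left to right:
Symbol a is a terminal. Add 'a' and stop.
FIRST(a E A) = { 'a' }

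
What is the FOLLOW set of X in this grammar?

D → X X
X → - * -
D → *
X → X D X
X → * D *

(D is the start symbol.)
To compute FOLLOW(X), find every occurrence of X on a right-hand side N → α X β: add FIRST(β) \ {ε}, and if β is empty or nullable also add FOLLOW(N). Iterate to a fixed point.

In D → X X: X is followed by X, add FIRST(X) \ {ε} = { '*', '-' }
In D → X X: X is at the end, add FOLLOW(D)
In X → X D X: X is followed by D X, add FIRST(D X) \ {ε} = { '*', '-' }
In X → X D X: X is at the end; this adds FOLLOW(X) to itself — nothing new

The FOLLOW sets referred to above (computed the same way, to a fixed point):
  FOLLOW(D) = { $, '*', '-' }

Taking the union: FOLLOW(X) = { $, '*', '-' }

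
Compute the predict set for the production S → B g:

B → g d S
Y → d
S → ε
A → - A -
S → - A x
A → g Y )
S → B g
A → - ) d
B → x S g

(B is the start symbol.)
{ 'g', 'x' }

PREDICT(S → B g) = (FIRST(RHS) \ {ε}) ∪ (FOLLOW(S) if ε ∈ FIRST(RHS), i.e. RHS ⇒* ε)
FIRST(B) = { 'g', 'x' }
FIRST(B g) = { 'g', 'x' }
ε ∉ FIRST(B g), so FOLLOW(S) is not added.
PREDICT(S → B g) = { 'g', 'x' }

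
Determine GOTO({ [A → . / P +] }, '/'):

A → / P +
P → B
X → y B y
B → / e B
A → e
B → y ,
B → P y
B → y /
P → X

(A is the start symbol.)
GOTO(I, '/') = CLOSURE({ [A → αX.β] : [A → α.Xβ] ∈ I, X = '/' })

Items with dot before '/', with the dot advanced:
  [A → . / P +] → [A → / . P +]
Closure of the advanced items:
  [A → / . P +] has the dot before P: add [P → . B], [P → . X]
  [P → . B] has the dot before B: add [B → . / e B], [B → . y ,], [B → . P y], [B → . y /]
  [P → . X] has the dot before X: add [X → . y B y]

GOTO = { [A → / . P +], [B → . / e B], [B → . P y], [B → . y ,], [B → . y /], [P → . B], [P → . X], [X → . y B y] }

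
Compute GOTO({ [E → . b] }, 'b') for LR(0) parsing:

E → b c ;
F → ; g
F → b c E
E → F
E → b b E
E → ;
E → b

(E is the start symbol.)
GOTO(I, 'b') = CLOSURE({ [A → αX.β] : [A → α.Xβ] ∈ I, X = 'b' })

Items with dot before 'b', with the dot advanced:
  [E → . b] → [E → b .]
Closure adds nothing (no advanced item has the dot before a non-terminal).

GOTO = { [E → b .] }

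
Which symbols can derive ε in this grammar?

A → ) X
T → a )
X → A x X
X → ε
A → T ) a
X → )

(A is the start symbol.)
ε-productions: X → ε
So X is immediately nullable.
No further non-terminal can be added: every production for the remaining non-terminals contains a terminal or a non-nullable non-terminal.
Nullable = { 'X' }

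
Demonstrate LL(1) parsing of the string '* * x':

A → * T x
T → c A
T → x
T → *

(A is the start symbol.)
Stack is shown with the top on the left.

Stack    Input    Action
------------------------
A $      * * x $  output A → * T x
* T x $  * * x $  match '*'
T x $    * x $    output T → *
* x $    * x $    match '*'
x $      x $      match 'x'
$        $        accept

The string is accepted.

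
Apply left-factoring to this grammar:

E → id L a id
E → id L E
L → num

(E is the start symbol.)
Left-factoring transforms A → αβ₁ | αβ₂ into A → αA' and A' → β₁ | β₂
(α is the longest common prefix among the alternatives). Repeat until
no nonterminal has two alternatives with a common prefix.

Round 1: E has alternatives sharing prefix 'id L'. Introduce E': E → id L E'
  Add: E' → a id
  Add: E' → E

No remaining common prefixes — done.

Resulting grammar:
E → id L E'
E' → a id
E' → E
L → num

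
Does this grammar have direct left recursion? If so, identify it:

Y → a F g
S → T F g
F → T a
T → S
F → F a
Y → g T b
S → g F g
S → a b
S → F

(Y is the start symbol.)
Direct left recursion occurs when N → N α for some non-terminal N (the right-hand side begins with the left-hand side itself).

Y → a F g: starts with a
S → T F g: starts with T
F → T a: starts with T
T → S: starts with S
F → F a: LEFT RECURSIVE (starts with F)
Y → g T b: starts with g
S → g F g: starts with g
S → a b: starts with a
S → F: starts with F

The grammar has direct left recursion on: F.

Answer: Yes, F is left-recursive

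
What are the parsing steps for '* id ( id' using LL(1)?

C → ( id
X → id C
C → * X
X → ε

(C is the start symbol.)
LL(1) parsing maintains a stack (initially the start symbol over $) and the input. At each step: if the stack top is a terminal, match it against the current input token; if it is a non-terminal N, replace it with the RHS of M[N, lookahead] (the unique production whose predict set contains the lookahead).

Stack is shown with the top on the left.

Stack   Input        Action
---------------------------
C $     * id ( id $  output C → * X
* X $   * id ( id $  match '*'
X $     id ( id $    output X → id C
id C $  id ( id $    match 'id'
C $     ( id $       output C → ( id
( id $  ( id $       match '('
id $    id $         match 'id'
$       $            accept

The string is accepted.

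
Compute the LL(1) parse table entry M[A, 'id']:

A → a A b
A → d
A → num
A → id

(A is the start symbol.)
To find M[A, 'id'], we find productions for A where 'id' is in the predict set (PREDICT(N → α) = (FIRST(α) \ {ε}) ∪ (FOLLOW(N) if α ⇒* ε)).

A → a A b: PREDICT = { 'a' }
A → d: PREDICT = { 'd' }
A → num: PREDICT = { 'num' }
A → id: PREDICT = { 'id' }
  'id' is in predict set, so this production goes in M[A, 'id']

M[A, 'id'] = A → id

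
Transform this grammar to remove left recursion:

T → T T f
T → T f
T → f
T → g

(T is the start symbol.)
T → f T'
T → g T'
T' → T f T'
T' → f T'
T' → ε

T is directly left-recursive. The standard transformation for
  A → A α₁ | ... | A α_m | β₁ | ... | β_n
is
  A  → β₁ A' | ... | β_n A'
  A' → α₁ A' | ... | α_m A' | ε

T → f becomes T → f T'
T → g becomes T → g T'
T → T T f becomes T' → T f T'
T → T f becomes T' → f T'
Add T' → ε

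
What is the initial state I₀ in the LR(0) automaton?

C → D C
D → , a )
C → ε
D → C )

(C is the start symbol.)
First, augment the grammar with C' → C
I₀ = CLOSURE({ [C' → . C] }):
  [C' → . C] has the dot before C: add [C → . D C], [C → .]
  [C → . D C] has the dot before D: add [D → . , a )], [D → . C )]
No further items can be added.

I₀ = { [C → . D C], [C → .], [C' → . C], [D → . , a )], [D → . C )] }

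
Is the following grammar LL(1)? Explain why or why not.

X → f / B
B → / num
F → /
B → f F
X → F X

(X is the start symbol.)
Relevant sets:
  FIRST(F) = { '/' }

For X:
  PREDICT(X → f '/' B) = { 'f' }
  PREDICT(X → F X) = { '/' }
For B:
  PREDICT(B → '/' num) = { '/' }
  PREDICT(B → f F) = { 'f' }
F has a single production, so nothing to check there.

All predict sets are disjoint. The grammar IS LL(1).

Answer: Yes, the grammar is LL(1).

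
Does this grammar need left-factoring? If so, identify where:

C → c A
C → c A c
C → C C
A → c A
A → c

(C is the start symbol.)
Yes, C has productions with common prefix 'c A'; A has productions with common prefix 'c'

Left-factoring is needed when two productions for the same non-terminal
share a common prefix on the right-hand side.

Productions for C:
  C → c A
  C → c A c
  C → C C
Productions for A:
  A → c A
  A → c

Found common prefix 'c A' in productions for C
Found common prefix 'c' in productions for A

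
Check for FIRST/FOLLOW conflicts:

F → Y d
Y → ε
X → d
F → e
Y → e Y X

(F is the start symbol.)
A FIRST/FOLLOW conflict occurs when a non-terminal N has a nullable alternative N → β (β ⇒* ε) and another alternative N → α with FIRST(α) ∩ FOLLOW(N) ≠ ∅: on such a lookahead the parser cannot decide between expanding α and letting N vanish via β.

Nullable non-terminals: Y.

Y: nullable alternative(s) Y → ε; FOLLOW(Y) = { 'd' }
  Y → ε: FIRST \ {ε} = { } — this is the only nullable alternative, skip
  Y → e Y X: FIRST \ {ε} = { 'e' } — disjoint from FOLLOW(Y)

F, X have no nullable alternative, so no FIRST/FOLLOW check is needed there.

No FIRST/FOLLOW conflicts found.

Answer: No FIRST/FOLLOW conflicts.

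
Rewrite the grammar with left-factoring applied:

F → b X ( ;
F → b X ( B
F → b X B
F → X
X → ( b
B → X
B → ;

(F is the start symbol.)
F → b X F'
F' → ( F''
F'' → ;
F'' → B
F' → B
F → X
X → ( b
B → X
B → ;

Left-factoring transforms A → αβ₁ | αβ₂ into A → αA' and A' → β₁ | β₂
(α is the longest common prefix among the alternatives). Repeat until
no nonterminal has two alternatives with a common prefix.

Round 1: F has alternatives sharing prefix 'b X'. Introduce F': F → b X F'
  Add: F' → ( ;
  Add: F' → ( B
  Add: F' → B

Round 2: F' has alternatives sharing prefix '('. Introduce F'': F' → ( F''
  Add: F'' → ;
  Add: F'' → B

No remaining common prefixes — done.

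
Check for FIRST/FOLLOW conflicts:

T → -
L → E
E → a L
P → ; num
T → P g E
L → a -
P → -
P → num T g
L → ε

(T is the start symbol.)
A FIRST/FOLLOW conflict occurs when a non-terminal N has a nullable alternative N → β (β ⇒* ε) and another alternative N → α with FIRST(α) ∩ FOLLOW(N) ≠ ∅: on such a lookahead the parser cannot decide between expanding α and letting N vanish via β.

Nullable non-terminals: L.
FIRST sets used below: FIRST(E) = { 'a' }

L: nullable alternative(s) L → ε; FOLLOW(L) = { $, 'g' }
  L → E: FIRST \ {ε} = { 'a' } — disjoint from FOLLOW(L)
  L → a -: FIRST \ {ε} = { 'a' } — disjoint from FOLLOW(L)
  L → ε: FIRST \ {ε} = { } — this is the only nullable alternative, skip

E, P, T have no nullable alternative, so no FIRST/FOLLOW check is needed there.

No FIRST/FOLLOW conflicts found.

Answer: No FIRST/FOLLOW conflicts.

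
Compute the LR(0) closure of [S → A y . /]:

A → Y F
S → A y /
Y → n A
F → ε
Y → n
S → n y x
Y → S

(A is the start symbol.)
{ [S → A y . /] }

To compute CLOSURE, for each item [A → α.Bβ] where B is a non-terminal, add [B → .γ] for all productions B → γ; repeat for the newly added items until nothing changes.

Start with: [S → A y . /]
The dot precedes the terminal '/', so nothing is added.

CLOSURE = { [S → A y . /] }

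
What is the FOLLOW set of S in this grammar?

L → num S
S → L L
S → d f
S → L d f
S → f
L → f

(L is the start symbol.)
To compute FOLLOW(S), find every occurrence of S on a right-hand side N → α S β: add FIRST(β) \ {ε}, and if β is empty or nullable also add FOLLOW(N). Iterate to a fixed point.

In L → num S: S is at the end, add FOLLOW(L)

The FOLLOW sets referred to above (computed the same way, to a fixed point):
  FOLLOW(L) = { $, 'd', 'f', 'num' }

Taking the union: FOLLOW(S) = { $, 'd', 'f', 'num' }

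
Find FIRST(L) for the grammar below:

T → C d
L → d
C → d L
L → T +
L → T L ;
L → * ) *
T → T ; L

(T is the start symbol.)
FIRST sets of the other non-terminals involved (by the same procedure, iterated to a fixed point):
  FIRST(T) = { 'd' }

From L → d:
  - d is a terminal: add 'd' and stop
From L → T +:
  - T is a non-terminal: add FIRST(T) \ {ε} = { 'd' }
    T is not nullable, so stop
From L → T L ;:
  - T is a non-terminal: add FIRST(T) \ {ε} = { 'd' }
    T is not nullable, so stop
From L → * ) *:
  - '*' is a terminal: add '*' and stop

Collecting: FIRST(L) = { '*', 'd' }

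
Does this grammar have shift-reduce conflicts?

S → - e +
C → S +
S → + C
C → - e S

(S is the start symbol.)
A shift-reduce conflict occurs when an LR(0) state has both:
  - a complete (reduce) item [A → α .] (dot at the end), and
  - a shift item [B → β . c γ] (dot before a terminal).

Augment with S' → S and build the canonical LR(0) collection (I0 = CLOSURE({[S' → . S]}), then GOTO on every symbol after a dot until no new states appear). It has 13 states:
  I0: { [S → . + C], [S → . - e +], [S' → . S] }  — shift
  I1: { [C → . - e S], [C → . S +], [S → + . C], [S → . + C], [S → . - e +] }  — shift
  I2: { [S → - . e +] }  — shift
  I3: { [S' → S .] }  — accept
  I4: { [S → - e . +] }  — shift
  I5: { [S → - e + .] }  — reduce
  I6: { [C → - . e S], [S → - . e +] }  — shift
  I7: { [S → + C .] }  — reduce
  I8: { [C → S . +] }  — shift
  I9: { [C → S + .] }  — reduce
  I10: { [C → - e . S], [S → - e . +], [S → . + C], [S → . - e +] }  — shift
  I11: { [C → . - e S], [C → . S +], [S → + . C], [S → - e + .], [S → . + C], [S → . - e +] }  — shift, reduce
  I12: { [C → - e S .] }  — reduce

I11 contains reduce item [S → - e + .] and shift items [C → . - e S], [S → . + C], [S → . - e +] — shift-reduce conflict.

Answer: Yes — I11: [S → - e + .] vs [C → . - e S]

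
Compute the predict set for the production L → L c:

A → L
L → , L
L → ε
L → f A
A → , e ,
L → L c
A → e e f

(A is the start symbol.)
{ ',', 'c', 'f' }

PREDICT(L → L c) = (FIRST(RHS) \ {ε}) ∪ (FOLLOW(L) if ε ∈ FIRST(RHS), i.e. RHS ⇒* ε)
FIRST(L) = { ',', 'c', 'f', ε }
FIRST(L c) = { ',', 'c', 'f' }
ε ∉ FIRST(L c), so FOLLOW(L) is not added.
PREDICT(L → L c) = { ',', 'c', 'f' }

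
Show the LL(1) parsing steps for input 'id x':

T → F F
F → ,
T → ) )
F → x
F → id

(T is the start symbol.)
Stack is shown with the top on the left.

Stack   Input   Action
----------------------
T $     id x $  output T → F F
F F $   id x $  output F → id
id F $  id x $  match 'id'
F $     x $     output F → x
x $     x $     match 'x'
$       $       accept

The string is accepted.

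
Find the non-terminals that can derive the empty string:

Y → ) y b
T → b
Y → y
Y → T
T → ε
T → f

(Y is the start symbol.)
ε-productions: T → ε
So T is immediately nullable.
Y → T: every symbol on the right is nullable, so Y is nullable too.
Every non-terminal is now nullable.
Nullable = { 'T', 'Y' }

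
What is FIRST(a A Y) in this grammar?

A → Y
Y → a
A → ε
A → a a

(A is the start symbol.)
To compute FIRST(a A Y), process the symbols left to right:
Symbol a is a terminal. Add 'a' and stop.
FIRST(a A Y) = { 'a' }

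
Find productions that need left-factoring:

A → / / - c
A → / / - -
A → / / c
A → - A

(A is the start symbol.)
Yes, A has productions with common prefix '/ /'

Left-factoring is needed when two productions for the same non-terminal
share a common prefix on the right-hand side.

Productions for A:
  A → / / - c
  A → / / - -
  A → / / c
  A → - A

Found common prefix '/ /' in productions for A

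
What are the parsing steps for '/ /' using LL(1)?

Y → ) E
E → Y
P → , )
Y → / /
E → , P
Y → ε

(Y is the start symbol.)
LL(1) parsing maintains a stack (initially the start symbol over $) and the input. At each step: if the stack top is a terminal, match it against the current input token; if it is a non-terminal N, replace it with the RHS of M[N, lookahead] (the unique production whose predict set contains the lookahead).

Stack is shown with the top on the left.

Stack  Input  Action
--------------------
Y $    / / $  output Y → / /
/ / $  / / $  match '/'
/ $    / $    match '/'
$      $      accept

The string is accepted.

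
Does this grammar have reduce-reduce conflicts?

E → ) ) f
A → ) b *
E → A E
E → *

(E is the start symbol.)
No reduce-reduce conflicts

A reduce-reduce conflict occurs when an LR(0) state has two complete items [A → α .] and [B → β .] — both call for a reduction, and with no lookahead the parser cannot choose between them.

Augment with E' → E and build the canonical LR(0) collection (I0 = CLOSURE({[E' → . E]}), then GOTO on every symbol after a dot until no new states appear). It has 10 states:
  I0: { [A → . ) b *], [E → . ) ) f], [E → . *], [E → . A E], [E' → . E] }  — shift
  I1: { [A → ) . b *], [E → ) . ) f] }  — shift
  I2: { [E → * .] }  — reduce
  I3: { [A → . ) b *], [E → . ) ) f], [E → . *], [E → . A E], [E → A . E] }  — shift
  I4: { [E' → E .] }  — accept
  I5: { [E → A E .] }  — reduce
  I6: { [E → ) ) . f] }  — shift
  I7: { [A → ) b . *] }  — shift
  I8: { [A → ) b * .] }  — reduce
  I9: { [E → ) ) f .] }  — reduce

No state contains more than one complete item.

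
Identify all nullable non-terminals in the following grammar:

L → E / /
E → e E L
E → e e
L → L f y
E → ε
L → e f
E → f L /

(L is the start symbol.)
A non-terminal is nullable if it can derive ε (the empty string): either it has an ε-production, or it has a production whose right-hand side consists entirely of nullable non-terminals.

ε-productions: E → ε
So E is immediately nullable.
No further non-terminal can be added: every production for the remaining non-terminals contains a terminal or a non-nullable non-terminal.
Nullable = { 'E' }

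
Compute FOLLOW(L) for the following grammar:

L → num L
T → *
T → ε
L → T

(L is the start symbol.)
{ $ }

To compute FOLLOW(L), find every occurrence of L on a right-hand side N → α L β: add FIRST(β) \ {ε}, and if β is empty or nullable also add FOLLOW(N). Iterate to a fixed point.

L is the start symbol, so $ ∈ FOLLOW(L).
In L → num L: L is at the end; this adds FOLLOW(L) to itself — nothing new

Taking the union: FOLLOW(L) = { $ }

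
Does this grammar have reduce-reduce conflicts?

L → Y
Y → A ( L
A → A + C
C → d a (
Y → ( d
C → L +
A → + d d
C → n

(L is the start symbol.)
A reduce-reduce conflict occurs when an LR(0) state has two complete items [A → α .] and [B → β .] — both call for a reduction, and with no lookahead the parser cannot choose between them.

Augment with L' → L and build the canonical LR(0) collection (I0 = CLOSURE({[L' → . L]}), then GOTO on every symbol after a dot until no new states appear). It has 19 states:
  I0: { [A → . + d d], [A → . A + C], [L → . Y], [L' → . L], [Y → . ( d], [Y → . A ( L] }  — shift
  I1: { [Y → ( . d] }  — shift
  I2: { [A → + . d d] }  — shift
  I3: { [A → A . + C], [Y → A . ( L] }  — shift
  I4: { [L' → L .] }  — accept
  I5: { [L → Y .] }  — reduce
  I6: { [A → . + d d], [A → . A + C], [L → . Y], [Y → . ( d], [Y → . A ( L], [Y → A ( . L] }  — shift
  I7: { [A → . + d d], [A → . A + C], [A → A + . C], [C → . L +], [C → . d a (], [C → . n], [L → . Y], [Y → . ( d], [Y → . A ( L] }  — shift
  I8: { [A → A + C .] }  — reduce
  I9: { [C → L . +] }  — shift
  I10: { [C → d . a (] }  — shift
  I11: { [C → n .] }  — reduce
  I12: { [C → d a . (] }  — shift
  I13: { [C → d a ( .] }  — reduce
  I14: { [C → L + .] }  — reduce
  I15: { [Y → A ( L .] }  — reduce
  I16: { [A → + d . d] }  — shift
  I17: { [A → + d d .] }  — reduce
  I18: { [Y → ( d .] }  — reduce

No state contains more than one complete item.

Answer: No reduce-reduce conflicts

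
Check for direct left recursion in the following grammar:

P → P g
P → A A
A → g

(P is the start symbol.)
Direct left recursion occurs when N → N α for some non-terminal N (the right-hand side begins with the left-hand side itself).

P → P g: LEFT RECURSIVE (starts with P)
P → A A: starts with A
A → g: starts with g

The grammar has direct left recursion on: P.

Answer: Yes, P is left-recursive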